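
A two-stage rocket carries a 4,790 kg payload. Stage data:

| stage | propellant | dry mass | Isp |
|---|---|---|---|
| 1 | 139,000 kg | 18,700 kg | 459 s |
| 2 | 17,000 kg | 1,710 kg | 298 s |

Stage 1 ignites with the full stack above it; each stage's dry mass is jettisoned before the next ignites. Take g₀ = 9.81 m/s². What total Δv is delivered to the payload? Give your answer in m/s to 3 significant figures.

Δv ≈ 10300 m/s

Ignition mass of stage 1 = 139,000+18,700 + 17,000+1,710 + 4,790 = 181,200 kg.
Stage 1: m₀ = 181,200 kg, m_f = 181,200 − 139,000 = 42,200 kg; Δv = 459×9.81×ln(4.294) = 4502.8×1.4572 ≈ 6561 m/s.
Stage 2: m₀ = 23,500 kg, m_f = 23,500 − 17,000 = 6,500 kg; Δv = 298×9.81×ln(3.615) = 2923.4×1.2852 ≈ 3757 m/s.
Total Δv = 6561 + 3757 = 10318 m/s.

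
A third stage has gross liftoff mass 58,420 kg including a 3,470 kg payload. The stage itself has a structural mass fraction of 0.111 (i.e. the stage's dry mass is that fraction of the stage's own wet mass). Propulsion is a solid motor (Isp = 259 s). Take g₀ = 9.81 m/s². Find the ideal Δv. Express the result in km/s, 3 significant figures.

Δv ≈ 4.60 km/s

Stage wet mass = m₀ − payload = 58,420 − 3,470 = 54,950 kg.
Stage dry mass = ε × stage wet mass = 0.111 × 54,950 = 6,099.45 kg.
Burnout mass m_f = stage dry + payload = 6,099.45 + 3,470 = 9,569.45 kg.
v_e = Isp · g₀ = 259 × 9.81 = 2540.8 m/s.
Rocket equation: Δv = v_e · ln(58,420/9,569.45) = 2540.8 × ln(6.105) = 2540.8 × 1.8091 ≈ 4596 m/s.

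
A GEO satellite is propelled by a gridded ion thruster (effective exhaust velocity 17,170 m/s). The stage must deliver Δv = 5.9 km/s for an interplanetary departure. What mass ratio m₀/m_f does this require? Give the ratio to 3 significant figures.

From the ideal rocket equation, m₀/m_f = exp(Δv / v_e) = exp(5900 / 17170.0) = exp(0.3436) = 1.4100.

mass ratio ≈ 1.41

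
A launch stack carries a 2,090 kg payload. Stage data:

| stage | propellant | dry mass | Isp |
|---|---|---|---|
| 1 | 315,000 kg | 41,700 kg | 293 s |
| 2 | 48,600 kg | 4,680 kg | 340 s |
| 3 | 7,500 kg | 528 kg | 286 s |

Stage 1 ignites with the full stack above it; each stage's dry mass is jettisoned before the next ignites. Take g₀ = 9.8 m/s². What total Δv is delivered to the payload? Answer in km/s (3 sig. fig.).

Ignition mass of stage 1 = 315,000+41,700 + 48,600+4,680 + 7,500+528 + 2,090 = 420,098 kg.
Stage 1: m₀ = 420,098 kg, m_f = 420,098 − 315,000 = 105,098 kg; Δv = 293×9.8×ln(3.997) = 2871.4×1.3856 ≈ 3979 m/s.
Stage 2: m₀ = 63,398 kg, m_f = 63,398 − 48,600 = 14,798 kg; Δv = 340×9.8×ln(4.284) = 3332.0×1.4549 ≈ 4848 m/s.
Stage 3: m₀ = 10,118 kg, m_f = 10,118 − 7,500 = 2,618 kg; Δv = 286×9.8×ln(3.865) = 2802.8×1.3519 ≈ 3789 m/s.
Total Δv = 3979 + 4848 + 3789 = 12616 m/s.

Δv ≈ 12.6 km/s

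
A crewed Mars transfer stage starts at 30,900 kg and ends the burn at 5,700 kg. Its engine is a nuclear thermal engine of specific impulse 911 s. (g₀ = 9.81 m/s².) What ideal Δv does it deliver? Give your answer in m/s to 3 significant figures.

Δv ≈ 15100 m/s

v_e = Isp · g₀ = 911 × 9.81 = 8936.9 m/s.
Δv = v_e · ln(m₀/m_f) = 8936.9 × ln(5.421) = 8936.9 × 1.6903 ≈ 15106.0 m/s.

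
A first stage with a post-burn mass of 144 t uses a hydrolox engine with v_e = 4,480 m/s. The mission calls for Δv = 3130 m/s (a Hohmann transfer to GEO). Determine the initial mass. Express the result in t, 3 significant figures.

initial mass ≈ 290 t

By the Tsiolkovsky rocket equation, m₀/m_f = exp(Δv / v_e) = exp(3130 / 4480.0) = exp(0.6987) = 2.0111.
m₀ = m_f × 2.0111 = 144 × 2.0111 = 289.598 t.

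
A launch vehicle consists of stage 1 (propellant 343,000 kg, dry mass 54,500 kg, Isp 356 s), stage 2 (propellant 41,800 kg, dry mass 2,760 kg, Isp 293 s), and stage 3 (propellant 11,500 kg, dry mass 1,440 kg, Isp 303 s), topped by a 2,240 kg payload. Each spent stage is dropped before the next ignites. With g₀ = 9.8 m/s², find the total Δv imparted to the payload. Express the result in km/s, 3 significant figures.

Δv ≈ 12.5 km/s

Ignition mass of stage 1 = 343,000+54,500 + 41,800+2,760 + 11,500+1,440 + 2,240 = 457,240 kg.
Stage 1: m₀ = 457,240 kg, m_f = 457,240 − 343,000 = 114,240 kg; Δv = 356×9.8×ln(4.002) = 3488.8×1.3869 ≈ 4839 m/s.
Stage 2: m₀ = 59,740 kg, m_f = 59,740 − 41,800 = 17,940 kg; Δv = 293×9.8×ln(3.33) = 2871.4×1.2030 ≈ 3454 m/s.
Stage 3: m₀ = 15,180 kg, m_f = 15,180 − 11,500 = 3,680 kg; Δv = 303×9.8×ln(4.125) = 2969.4×1.4171 ≈ 4208 m/s.
Total Δv = 4839 + 3454 + 4208 = 12501 m/s.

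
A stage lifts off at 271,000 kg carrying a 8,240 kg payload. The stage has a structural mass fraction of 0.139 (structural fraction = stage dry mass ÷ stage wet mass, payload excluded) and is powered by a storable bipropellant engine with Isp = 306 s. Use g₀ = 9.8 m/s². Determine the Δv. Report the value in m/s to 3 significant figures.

Stage wet mass = m₀ − payload = 271,000 − 8,240 = 262,760 kg.
Stage dry mass = ε × stage wet mass = 0.139 × 262,760 = 36,523.6 kg.
Burnout mass m_f = stage dry + payload = 36,523.6 + 8,240 = 44,763.6 kg.
v_e = Isp · g₀ = 306 × 9.8 = 2998.8 m/s.
Using Δv = v_e ln(m₀/m_f): Δv = v_e · ln(271,000/44,763.6) = 2998.8 × ln(6.054) = 2998.8 × 1.8007 ≈ 5400 m/s.

Δv ≈ 5400 m/s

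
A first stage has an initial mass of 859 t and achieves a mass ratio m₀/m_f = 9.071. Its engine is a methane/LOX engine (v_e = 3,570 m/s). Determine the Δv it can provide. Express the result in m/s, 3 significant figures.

Δv ≈ 7870 m/s

Δv = v_e · ln(9.071) = 3570.0 × 2.2051 ≈ 7872.1 m/s.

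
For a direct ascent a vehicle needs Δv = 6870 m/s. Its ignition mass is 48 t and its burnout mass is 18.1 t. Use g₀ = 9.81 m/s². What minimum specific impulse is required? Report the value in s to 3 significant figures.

Isp ≈ 718 s

ln(m₀/m_f) = ln(48000/18100) = ln(2.652) = 0.9753.
From the ideal rocket equation, v_e = Δv / ln(m₀/m_f) = 6870 / 0.9753 = 7044.1 m/s.
Isp = v_e / g₀ = 7044.1 / 9.81 = 718.0 s.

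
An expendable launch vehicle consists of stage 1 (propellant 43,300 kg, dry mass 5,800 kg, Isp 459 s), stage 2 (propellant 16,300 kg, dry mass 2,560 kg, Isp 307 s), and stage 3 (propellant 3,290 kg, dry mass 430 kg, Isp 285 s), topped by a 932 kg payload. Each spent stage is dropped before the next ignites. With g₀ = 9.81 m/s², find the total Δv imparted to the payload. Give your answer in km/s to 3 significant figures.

Ignition mass of stage 1 = 43,300+5,800 + 16,300+2,560 + 3,290+430 + 932 = 72,612 kg.
Stage 1: m₀ = 72,612 kg, m_f = 72,612 − 43,300 = 29,312 kg; Δv = 459×9.81×ln(2.477) = 4502.8×0.9071 ≈ 4085 m/s.
Stage 2: m₀ = 23,512 kg, m_f = 23,512 − 16,300 = 7,212 kg; Δv = 307×9.81×ln(3.26) = 3011.7×1.1818 ≈ 3559 m/s.
Stage 3: m₀ = 4,652 kg, m_f = 4,652 − 3,290 = 1,362 kg; Δv = 285×9.81×ln(3.416) = 2795.9×1.2283 ≈ 3434 m/s.
Total Δv = 4085 + 3559 + 3434 = 11078 m/s.

Δv ≈ 11.1 km/s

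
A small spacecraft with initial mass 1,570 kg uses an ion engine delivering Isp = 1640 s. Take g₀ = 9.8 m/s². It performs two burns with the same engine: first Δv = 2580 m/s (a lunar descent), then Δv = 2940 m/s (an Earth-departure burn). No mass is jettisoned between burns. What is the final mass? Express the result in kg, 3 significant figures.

final mass ≈ 1110 kg

v_e = Isp · g₀ = 1640 × 9.8 = 16072.0 m/s.
After the first burn: m = 1570 × exp(−2580/16072.0) = 1570 × 0.85169 = 1,337.15 kg.
After the second burn: m = 1,337.15 × exp(−2940/16072.0) = 1,337.15 × 0.83283 = 1,113.62 kg.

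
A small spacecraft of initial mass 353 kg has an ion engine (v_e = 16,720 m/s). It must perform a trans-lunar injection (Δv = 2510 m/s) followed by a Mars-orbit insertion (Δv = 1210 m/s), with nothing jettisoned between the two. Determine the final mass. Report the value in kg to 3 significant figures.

final mass ≈ 283 kg

After the first burn: m = 353 × exp(−2510/16720.0) = 353 × 0.86061 = 303.795 kg.
After the second burn: m = 303.795 × exp(−1210/16720.0) = 303.795 × 0.93019 = 282.587 kg.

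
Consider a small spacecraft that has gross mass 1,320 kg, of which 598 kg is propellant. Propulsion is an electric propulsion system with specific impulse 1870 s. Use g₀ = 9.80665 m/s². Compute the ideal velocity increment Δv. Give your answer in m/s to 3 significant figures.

Δv ≈ 11100 m/s

v_e = Isp · g₀ = 1870 × 9.80665 = 18338.4 m/s.
m_f = m₀ − m_prop = 1,320 − 598 = 722 kg.
Rocket equation: Δv = v_e · ln(m₀/m_f) = 18338.4 × ln(1.828) = 18338.4 × 0.6034 ≈ 11064.7 m/s.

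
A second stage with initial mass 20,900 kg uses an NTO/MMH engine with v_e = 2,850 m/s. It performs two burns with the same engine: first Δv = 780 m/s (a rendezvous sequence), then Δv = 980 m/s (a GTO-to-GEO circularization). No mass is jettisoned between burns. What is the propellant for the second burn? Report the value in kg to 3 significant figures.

After the first burn: m = 20900 × exp(−780/2850.0) = 20900 × 0.76057 = 15,895.9 kg.
After the second burn: m = 15,895.9 × exp(−980/2850.0) = 15,895.9 × 0.70903 = 11,270.7 kg.
Second-burn propellant = 15,895.9 − 11,270.7 = 4,625.2 kg.

propellant for the second burn ≈ 4630 kg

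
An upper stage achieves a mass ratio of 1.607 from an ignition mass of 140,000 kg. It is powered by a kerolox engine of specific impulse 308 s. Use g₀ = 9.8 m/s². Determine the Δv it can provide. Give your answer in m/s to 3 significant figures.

Δv ≈ 1430 m/s

v_e = Isp · g₀ = 308 × 9.8 = 3018.4 m/s.
Δv = v_e · ln(1.607) = 3018.4 × 0.4744 ≈ 1431.8 m/s.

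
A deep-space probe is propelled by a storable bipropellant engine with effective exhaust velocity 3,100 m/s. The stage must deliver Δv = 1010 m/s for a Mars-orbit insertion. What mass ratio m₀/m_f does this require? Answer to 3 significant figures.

mass ratio ≈ 1.39

m₀/m_f = exp(Δv / v_e) = exp(1010 / 3100.0) = exp(0.3258) = 1.3851.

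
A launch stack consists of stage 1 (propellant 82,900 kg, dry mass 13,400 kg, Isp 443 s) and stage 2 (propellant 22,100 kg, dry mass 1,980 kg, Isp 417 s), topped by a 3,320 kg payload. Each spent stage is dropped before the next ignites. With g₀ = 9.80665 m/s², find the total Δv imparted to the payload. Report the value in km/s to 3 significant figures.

Δv ≈ 11.5 km/s

Ignition mass of stage 1 = 82,900+13,400 + 22,100+1,980 + 3,320 = 123,700 kg.
Stage 1: m₀ = 123,700 kg, m_f = 123,700 − 82,900 = 40,800 kg; Δv = 443×9.80665×ln(3.032) = 4344.3×1.1092 ≈ 4819 m/s.
Stage 2: m₀ = 27,400 kg, m_f = 27,400 − 22,100 = 5,300 kg; Δv = 417×9.80665×ln(5.17) = 4089.4×1.6428 ≈ 6718 m/s.
Total Δv = 4819 + 6718 = 11537 m/s.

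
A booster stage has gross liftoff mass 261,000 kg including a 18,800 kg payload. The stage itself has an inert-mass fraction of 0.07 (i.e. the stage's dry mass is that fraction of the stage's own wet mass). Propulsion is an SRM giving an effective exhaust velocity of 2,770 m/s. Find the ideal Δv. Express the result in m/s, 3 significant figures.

Δv ≈ 5510 m/s

Stage wet mass = m₀ − payload = 261,000 − 18,800 = 242,200 kg.
Stage dry mass = ε × stage wet mass = 0.07 × 242,200 = 16,954 kg.
Burnout mass m_f = stage dry + payload = 16,954 + 18,800 = 35,754 kg.
Rocket equation: Δv = v_e · ln(261,000/35,754) = 2770.0 × ln(7.3) = 2770.0 × 1.9879 ≈ 5506 m/s.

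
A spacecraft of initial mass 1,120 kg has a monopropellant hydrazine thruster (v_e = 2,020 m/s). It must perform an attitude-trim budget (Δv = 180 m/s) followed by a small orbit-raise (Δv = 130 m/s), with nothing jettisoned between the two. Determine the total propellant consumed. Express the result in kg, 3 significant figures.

After the first burn: m = 1120 × exp(−180/2020.0) = 1120 × 0.91475 = 1,024.52 kg.
After the second burn: m = 1,024.52 × exp(−130/2020.0) = 1,024.52 × 0.93767 = 960.662 kg.
Total propellant = m₀ − m_final = 1120 − 960.662 = 159.338 kg.

total propellant consumed ≈ 159 kg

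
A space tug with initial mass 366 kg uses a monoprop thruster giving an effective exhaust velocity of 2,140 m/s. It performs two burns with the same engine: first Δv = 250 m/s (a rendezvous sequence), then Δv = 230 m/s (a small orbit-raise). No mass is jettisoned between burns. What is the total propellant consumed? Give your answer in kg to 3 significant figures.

total propellant consumed ≈ 73.5 kg

After the first burn: m = 366 × exp(−250/2140.0) = 366 × 0.88974 = 325.645 kg.
After the second burn: m = 325.645 × exp(−230/2140.0) = 325.645 × 0.89810 = 292.462 kg.
Total propellant = m₀ − m_final = 366 − 292.462 = 73.538 kg.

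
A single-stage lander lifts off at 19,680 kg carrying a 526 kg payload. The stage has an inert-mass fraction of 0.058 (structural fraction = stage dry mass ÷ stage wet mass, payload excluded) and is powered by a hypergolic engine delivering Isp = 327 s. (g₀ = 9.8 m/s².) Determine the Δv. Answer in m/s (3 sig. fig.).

Stage wet mass = m₀ − payload = 19,680 − 526 = 19,154 kg.
Stage dry mass = ε × stage wet mass = 0.058 × 19,154 = 1,110.93 kg.
Burnout mass m_f = stage dry + payload = 1,110.93 + 526 = 1,636.93 kg.
v_e = Isp · g₀ = 327 × 9.8 = 3204.6 m/s.
Rocket equation: Δv = v_e · ln(19,680/1,636.93) = 3204.6 × ln(12.02) = 3204.6 × 2.4868 ≈ 7969 m/s.

Δv ≈ 7970 m/s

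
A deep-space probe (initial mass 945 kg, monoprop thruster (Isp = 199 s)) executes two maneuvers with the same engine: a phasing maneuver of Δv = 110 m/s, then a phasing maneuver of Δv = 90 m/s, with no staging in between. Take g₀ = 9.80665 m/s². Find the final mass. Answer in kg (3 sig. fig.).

v_e = Isp · g₀ = 199 × 9.80665 = 1951.5 m/s.
After the first burn: m = 945 × exp(−110/1951.5) = 945 × 0.94519 = 893.205 kg.
After the second burn: m = 893.205 × exp(−90/1951.5) = 893.205 × 0.95493 = 852.948 kg.

final mass ≈ 853 kg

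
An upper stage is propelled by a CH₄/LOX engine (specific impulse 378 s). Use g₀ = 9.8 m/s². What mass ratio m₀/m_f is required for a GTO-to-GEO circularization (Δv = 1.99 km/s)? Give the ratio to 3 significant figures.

v_e = Isp · g₀ = 378 × 9.8 = 3704.4 m/s.
Rocket equation: m₀/m_f = exp(Δv / v_e) = exp(1990 / 3704.4) = exp(0.5372) = 1.7112.

mass ratio ≈ 1.71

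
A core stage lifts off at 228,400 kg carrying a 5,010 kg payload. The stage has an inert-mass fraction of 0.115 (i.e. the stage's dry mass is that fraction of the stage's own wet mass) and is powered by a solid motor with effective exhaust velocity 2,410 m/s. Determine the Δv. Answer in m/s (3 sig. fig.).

Δv ≈ 4840 m/s

Stage wet mass = m₀ − payload = 228,400 − 5,010 = 223,390 kg.
Stage dry mass = ε × stage wet mass = 0.115 × 223,390 = 25,689.9 kg.
Burnout mass m_f = stage dry + payload = 25,689.9 + 5,010 = 30,699.9 kg.
Using Δv = v_e ln(m₀/m_f): Δv = v_e · ln(228,400/30,699.9) = 2410.0 × ln(7.44) = 2410.0 × 2.0068 ≈ 4836 m/s.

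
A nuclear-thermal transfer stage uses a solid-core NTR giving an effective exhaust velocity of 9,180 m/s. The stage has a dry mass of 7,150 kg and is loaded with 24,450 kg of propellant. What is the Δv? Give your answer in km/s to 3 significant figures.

m₀ = m_dry + m_prop = 7,150 + 24,450 = 31,600 kg.
Δv = v_e · ln(m₀/m_f) = 9180.0 × ln(4.42) = 9180.0 × 1.4860 ≈ 13641.9 m/s.

Δv ≈ 13.6 km/s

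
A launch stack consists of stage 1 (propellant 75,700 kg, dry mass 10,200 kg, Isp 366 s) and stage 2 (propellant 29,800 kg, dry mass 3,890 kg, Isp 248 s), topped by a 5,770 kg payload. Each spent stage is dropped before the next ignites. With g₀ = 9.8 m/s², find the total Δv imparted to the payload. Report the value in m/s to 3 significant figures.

Δv ≈ 6740 m/s

Ignition mass of stage 1 = 75,700+10,200 + 29,800+3,890 + 5,770 = 125,360 kg.
Stage 1: m₀ = 125,360 kg, m_f = 125,360 − 75,700 = 49,660 kg; Δv = 366×9.8×ln(2.524) = 3586.8×0.9260 ≈ 3321 m/s.
Stage 2: m₀ = 39,460 kg, m_f = 39,460 − 29,800 = 9,660 kg; Δv = 248×9.8×ln(4.085) = 2430.4×1.4073 ≈ 3420 m/s.
Total Δv = 3321 + 3420 = 6741 m/s.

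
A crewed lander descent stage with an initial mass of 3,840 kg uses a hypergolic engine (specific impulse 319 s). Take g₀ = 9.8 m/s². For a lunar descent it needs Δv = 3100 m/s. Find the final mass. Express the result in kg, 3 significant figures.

final mass ≈ 1420 kg

v_e = Isp · g₀ = 319 × 9.8 = 3126.2 m/s.
m₀/m_f = exp(Δv / v_e) = exp(3100 / 3126.2) = exp(0.9916) = 2.6956.
m_f = m₀ / 2.6956 = 3,840 / 2.6956 = 1,424.54 kg.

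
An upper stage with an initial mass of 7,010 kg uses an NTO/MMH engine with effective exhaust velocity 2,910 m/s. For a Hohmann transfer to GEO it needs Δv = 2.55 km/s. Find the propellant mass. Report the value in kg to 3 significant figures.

m₀/m_f = exp(Δv / v_e) = exp(2550 / 2910.0) = exp(0.8763) = 2.4020.
m_f = 7,010 / 2.4020 = 2,918.4 kg, so propellant = m₀ − m_f = 7,010 − 2,918.4 = 4,091.6 kg.

propellant mass ≈ 4090 kg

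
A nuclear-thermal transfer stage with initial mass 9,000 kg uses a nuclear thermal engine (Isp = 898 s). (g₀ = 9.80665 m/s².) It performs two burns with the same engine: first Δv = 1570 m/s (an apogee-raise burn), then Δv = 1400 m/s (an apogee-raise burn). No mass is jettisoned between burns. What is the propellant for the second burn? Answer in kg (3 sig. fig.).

propellant for the second burn ≈ 1110 kg

v_e = Isp · g₀ = 898 × 9.80665 = 8806.4 m/s.
After the first burn: m = 9000 × exp(−1570/8806.4) = 9000 × 0.83671 = 7,530.39 kg.
After the second burn: m = 7,530.39 × exp(−1400/8806.4) = 7,530.39 × 0.85302 = 6,423.57 kg.
Second-burn propellant = 7,530.39 − 6,423.57 = 1,106.82 kg.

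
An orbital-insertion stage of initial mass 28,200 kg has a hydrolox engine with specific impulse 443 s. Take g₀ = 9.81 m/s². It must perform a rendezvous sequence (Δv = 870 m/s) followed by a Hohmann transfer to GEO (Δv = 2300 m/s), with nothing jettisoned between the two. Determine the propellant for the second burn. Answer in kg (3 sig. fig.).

v_e = Isp · g₀ = 443 × 9.81 = 4345.8 m/s.
After the first burn: m = 28200 × exp(−870/4345.8) = 28200 × 0.81857 = 23,083.7 kg.
After the second burn: m = 23,083.7 × exp(−2300/4345.8) = 23,083.7 × 0.58905 = 13,597.5 kg.
Second-burn propellant = 23,083.7 − 13,597.5 = 9,486.2 kg.

propellant for the second burn ≈ 9490 kg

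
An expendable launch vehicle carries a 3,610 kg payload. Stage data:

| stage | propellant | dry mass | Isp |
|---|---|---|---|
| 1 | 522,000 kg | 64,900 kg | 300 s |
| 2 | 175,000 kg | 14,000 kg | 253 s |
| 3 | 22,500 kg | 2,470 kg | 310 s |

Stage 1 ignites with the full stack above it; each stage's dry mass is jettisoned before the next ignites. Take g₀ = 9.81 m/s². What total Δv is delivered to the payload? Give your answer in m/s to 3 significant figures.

Δv ≈ 11800 m/s

Ignition mass of stage 1 = 522,000+64,900 + 175,000+14,000 + 22,500+2,470 + 3,610 = 804,480 kg.
Stage 1: m₀ = 804,480 kg, m_f = 804,480 − 522,000 = 282,480 kg; Δv = 300×9.81×ln(2.848) = 2943.0×1.0466 ≈ 3080 m/s.
Stage 2: m₀ = 217,580 kg, m_f = 217,580 − 175,000 = 42,580 kg; Δv = 253×9.81×ln(5.11) = 2481.9×1.6312 ≈ 4048 m/s.
Stage 3: m₀ = 28,580 kg, m_f = 28,580 − 22,500 = 6,080 kg; Δv = 310×9.81×ln(4.701) = 3041.1×1.5477 ≈ 4707 m/s.
Total Δv = 3080 + 4048 + 4707 = 11835 m/s.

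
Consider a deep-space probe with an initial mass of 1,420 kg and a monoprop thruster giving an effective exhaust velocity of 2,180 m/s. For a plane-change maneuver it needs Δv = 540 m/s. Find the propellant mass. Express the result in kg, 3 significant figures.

m₀/m_f = exp(Δv / v_e) = exp(540 / 2180.0) = exp(0.2477) = 1.2811.
m_f = 1,420 / 1.2811 = 1,108.42 kg, so propellant = m₀ − m_f = 1,420 − 1,108.42 = 311.58 kg.

propellant mass ≈ 312 kg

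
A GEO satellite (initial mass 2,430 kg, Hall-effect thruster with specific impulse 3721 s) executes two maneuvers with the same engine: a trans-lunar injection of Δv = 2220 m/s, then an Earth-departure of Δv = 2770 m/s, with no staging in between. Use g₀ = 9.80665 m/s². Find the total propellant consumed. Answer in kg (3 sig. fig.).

total propellant consumed ≈ 311 kg

v_e = Isp · g₀ = 3721 × 9.80665 = 36490.5 m/s.
After the first burn: m = 2430 × exp(−2220/36490.5) = 2430 × 0.94098 = 2,286.58 kg.
After the second burn: m = 2,286.58 × exp(−2770/36490.5) = 2,286.58 × 0.92690 = 2,119.43 kg.
Total propellant = m₀ − m_final = 2430 − 2,119.43 = 310.57 kg.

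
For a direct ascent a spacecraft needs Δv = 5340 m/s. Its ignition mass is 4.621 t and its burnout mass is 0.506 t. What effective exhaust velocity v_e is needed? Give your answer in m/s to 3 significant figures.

ln(m₀/m_f) = ln(4621/506) = ln(9.132) = 2.2118.
Using Δv = v_e ln(m₀/m_f): v_e = Δv / ln(m₀/m_f) = 5340 / 2.2118 = 2414.3 m/s.

v_e ≈ 2410 m/s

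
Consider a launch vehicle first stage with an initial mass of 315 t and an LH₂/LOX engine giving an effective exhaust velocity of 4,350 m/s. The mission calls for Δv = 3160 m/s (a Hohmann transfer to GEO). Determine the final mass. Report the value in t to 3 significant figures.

final mass ≈ 152 t

Using Δv = v_e ln(m₀/m_f): m₀/m_f = exp(Δv / v_e) = exp(3160 / 4350.0) = exp(0.7264) = 2.0677.
m_f = m₀ / 2.0677 = 315 / 2.0677 = 152.343 t.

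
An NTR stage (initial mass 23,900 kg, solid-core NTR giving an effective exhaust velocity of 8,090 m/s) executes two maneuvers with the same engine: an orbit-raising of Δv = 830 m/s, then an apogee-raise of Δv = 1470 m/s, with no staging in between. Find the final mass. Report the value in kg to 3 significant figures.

After the first burn: m = 23900 × exp(−830/8090.0) = 23900 × 0.90249 = 21,569.5 kg.
After the second burn: m = 21,569.5 × exp(−1470/8090.0) = 21,569.5 × 0.83385 = 17,985.7 kg.

final mass ≈ 18000 kg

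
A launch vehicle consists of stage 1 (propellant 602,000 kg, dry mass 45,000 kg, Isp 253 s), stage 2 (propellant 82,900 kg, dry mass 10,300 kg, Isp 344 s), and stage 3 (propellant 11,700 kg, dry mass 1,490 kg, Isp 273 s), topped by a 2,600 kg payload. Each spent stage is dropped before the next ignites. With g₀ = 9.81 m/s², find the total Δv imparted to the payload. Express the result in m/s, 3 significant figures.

Δv ≈ 12400 m/s

Ignition mass of stage 1 = 602,000+45,000 + 82,900+10,300 + 11,700+1,490 + 2,600 = 755,990 kg.
Stage 1: m₀ = 755,990 kg, m_f = 755,990 − 602,000 = 153,990 kg; Δv = 253×9.81×ln(4.909) = 2481.9×1.5911 ≈ 3949 m/s.
Stage 2: m₀ = 108,990 kg, m_f = 108,990 − 82,900 = 26,090 kg; Δv = 344×9.81×ln(4.177) = 3374.6×1.4297 ≈ 4825 m/s.
Stage 3: m₀ = 15,790 kg, m_f = 15,790 − 11,700 = 4,090 kg; Δv = 273×9.81×ln(3.861) = 2678.1×1.3508 ≈ 3618 m/s.
Total Δv = 3949 + 4825 + 3618 = 12392 m/s.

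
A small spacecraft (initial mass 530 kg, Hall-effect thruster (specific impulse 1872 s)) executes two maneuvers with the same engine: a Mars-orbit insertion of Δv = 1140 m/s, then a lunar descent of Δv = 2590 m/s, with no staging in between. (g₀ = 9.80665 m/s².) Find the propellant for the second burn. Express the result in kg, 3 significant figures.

propellant for the second burn ≈ 65.5 kg

v_e = Isp · g₀ = 1872 × 9.80665 = 18358.0 m/s.
After the first burn: m = 530 × exp(−1140/18358.0) = 530 × 0.93979 = 498.089 kg.
After the second burn: m = 498.089 × exp(−2590/18358.0) = 498.089 × 0.86842 = 432.55 kg.
Second-burn propellant = 498.089 − 432.55 = 65.539 kg.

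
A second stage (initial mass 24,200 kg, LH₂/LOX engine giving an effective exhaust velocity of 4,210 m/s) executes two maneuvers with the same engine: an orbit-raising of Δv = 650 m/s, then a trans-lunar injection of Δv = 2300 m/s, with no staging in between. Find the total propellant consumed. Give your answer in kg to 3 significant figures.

total propellant consumed ≈ 12200 kg

After the first burn: m = 24200 × exp(−650/4210.0) = 24200 × 0.85693 = 20,737.7 kg.
After the second burn: m = 20,737.7 × exp(−2300/4210.0) = 20,737.7 × 0.57908 = 12,008.8 kg.
Total propellant = m₀ − m_final = 24200 − 12,008.8 = 12,191.2 kg.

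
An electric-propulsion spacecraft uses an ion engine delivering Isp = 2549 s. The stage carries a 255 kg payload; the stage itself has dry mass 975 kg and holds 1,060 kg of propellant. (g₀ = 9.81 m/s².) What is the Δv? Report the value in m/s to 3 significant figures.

Δv ≈ 15500 m/s

v_e = Isp · g₀ = 2549 × 9.81 = 25005.7 m/s.
m₀ = payload + dry + propellant = 255 + 975 + 1,060 = 2,290 kg.
m_f = payload + dry = 255 + 975 = 1,230 kg.
Rocket equation: Δv = v_e · ln(m₀/m_f) = 25005.7 × ln(1.862) = 25005.7 × 0.6215 ≈ 15542.0 m/s.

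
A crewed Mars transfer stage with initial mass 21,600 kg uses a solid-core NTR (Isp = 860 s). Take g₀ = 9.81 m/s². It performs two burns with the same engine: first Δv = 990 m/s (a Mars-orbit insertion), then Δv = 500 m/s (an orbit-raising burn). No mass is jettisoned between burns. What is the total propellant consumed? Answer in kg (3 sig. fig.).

v_e = Isp · g₀ = 860 × 9.81 = 8436.6 m/s.
After the first burn: m = 21600 × exp(−990/8436.6) = 21600 × 0.88928 = 19,208.4 kg.
After the second burn: m = 19,208.4 × exp(−500/8436.6) = 19,208.4 × 0.94246 = 18,103.1 kg.
Total propellant = m₀ − m_final = 21600 − 18,103.1 = 3,496.9 kg.

total propellant consumed ≈ 3500 kg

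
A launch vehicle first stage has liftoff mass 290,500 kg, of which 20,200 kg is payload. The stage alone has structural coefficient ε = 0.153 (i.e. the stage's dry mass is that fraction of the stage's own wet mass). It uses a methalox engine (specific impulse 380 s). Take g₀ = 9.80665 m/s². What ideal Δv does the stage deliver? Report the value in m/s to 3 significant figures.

Stage wet mass = m₀ − payload = 290,500 − 20,200 = 270,300 kg.
Stage dry mass = ε × stage wet mass = 0.153 × 270,300 = 41,355.9 kg.
Burnout mass m_f = stage dry + payload = 41,355.9 + 20,200 = 61,555.9 kg.
v_e = Isp · g₀ = 380 × 9.80665 = 3726.5 m/s.
Rocket equation: Δv = v_e · ln(290,500/61,555.9) = 3726.5 × ln(4.719) = 3726.5 × 1.5517 ≈ 5782 m/s.

Δv ≈ 5780 m/s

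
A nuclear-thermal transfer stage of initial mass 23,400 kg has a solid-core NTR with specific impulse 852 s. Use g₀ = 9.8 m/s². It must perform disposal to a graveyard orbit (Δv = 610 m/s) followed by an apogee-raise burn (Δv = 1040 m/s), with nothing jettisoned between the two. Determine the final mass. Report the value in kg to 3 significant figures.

final mass ≈ 19200 kg

v_e = Isp · g₀ = 852 × 9.8 = 8349.6 m/s.
After the first burn: m = 23400 × exp(−610/8349.6) = 23400 × 0.92955 = 21,751.5 kg.
After the second burn: m = 21,751.5 × exp(−1040/8349.6) = 21,751.5 × 0.88289 = 19,204.2 kg.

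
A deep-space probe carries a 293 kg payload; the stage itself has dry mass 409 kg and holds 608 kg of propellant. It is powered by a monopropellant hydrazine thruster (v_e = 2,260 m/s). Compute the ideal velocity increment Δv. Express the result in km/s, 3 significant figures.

m₀ = payload + dry + propellant = 293 + 409 + 608 = 1,310 kg.
m_f = payload + dry = 293 + 409 = 702 kg.
By the Tsiolkovsky rocket equation, Δv = v_e · ln(m₀/m_f) = 2260.0 × ln(1.866) = 2260.0 × 0.6238 ≈ 1409.9 m/s.

Δv ≈ 1.41 km/s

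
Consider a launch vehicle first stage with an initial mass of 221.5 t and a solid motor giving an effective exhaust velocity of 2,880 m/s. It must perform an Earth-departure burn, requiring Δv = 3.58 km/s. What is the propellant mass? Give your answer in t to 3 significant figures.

propellant mass ≈ 158 t

m₀/m_f = exp(Δv / v_e) = exp(3580 / 2880.0) = exp(1.2431) = 3.4662.
m_f = 221.5 / 3.4662 = 63.9028 t, so propellant = m₀ − m_f = 221.5 − 63.9028 = 157.5972 t.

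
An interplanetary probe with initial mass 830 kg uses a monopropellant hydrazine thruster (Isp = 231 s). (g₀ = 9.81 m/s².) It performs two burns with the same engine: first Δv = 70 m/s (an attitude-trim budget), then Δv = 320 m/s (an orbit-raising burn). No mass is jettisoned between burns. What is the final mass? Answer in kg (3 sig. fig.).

v_e = Isp · g₀ = 231 × 9.81 = 2266.1 m/s.
After the first burn: m = 830 × exp(−70/2266.1) = 830 × 0.96958 = 804.751 kg.
After the second burn: m = 804.751 × exp(−320/2266.1) = 804.751 × 0.86831 = 698.773 kg.

final mass ≈ 699 kg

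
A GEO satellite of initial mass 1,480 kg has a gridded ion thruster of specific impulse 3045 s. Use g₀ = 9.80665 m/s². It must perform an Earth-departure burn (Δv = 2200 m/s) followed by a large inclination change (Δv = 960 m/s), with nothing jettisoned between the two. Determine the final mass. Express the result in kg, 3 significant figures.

final mass ≈ 1330 kg

v_e = Isp · g₀ = 3045 × 9.80665 = 29861.2 m/s.
After the first burn: m = 1480 × exp(−2200/29861.2) = 1480 × 0.92897 = 1,374.88 kg.
After the second burn: m = 1,374.88 × exp(−960/29861.2) = 1,374.88 × 0.96836 = 1,331.38 kg.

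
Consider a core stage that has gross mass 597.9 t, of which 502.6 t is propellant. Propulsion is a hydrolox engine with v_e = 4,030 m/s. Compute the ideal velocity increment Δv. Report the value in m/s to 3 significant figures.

Δv ≈ 7400 m/s

m_f = m₀ − m_prop = 597.9 − 502.6 = 95.3 t.
Δv = v_e · ln(m₀/m_f) = 4030.0 × ln(6.274) = 4030.0 × 1.8364 ≈ 7400.7 m/s.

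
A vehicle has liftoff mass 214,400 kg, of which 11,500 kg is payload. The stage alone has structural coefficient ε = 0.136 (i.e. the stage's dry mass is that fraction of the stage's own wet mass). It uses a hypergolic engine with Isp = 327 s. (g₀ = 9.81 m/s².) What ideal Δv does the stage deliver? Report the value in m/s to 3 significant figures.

Δv ≈ 5460 m/s

Stage wet mass = m₀ − payload = 214,400 − 11,500 = 202,900 kg.
Stage dry mass = ε × stage wet mass = 0.136 × 202,900 = 27,594.4 kg.
Burnout mass m_f = stage dry + payload = 27,594.4 + 11,500 = 39,094.4 kg.
v_e = Isp · g₀ = 327 × 9.81 = 3207.9 m/s.
Δv = v_e · ln(214,400/39,094.4) = 3207.9 × ln(5.484) = 3207.9 × 1.7019 ≈ 5459 m/s.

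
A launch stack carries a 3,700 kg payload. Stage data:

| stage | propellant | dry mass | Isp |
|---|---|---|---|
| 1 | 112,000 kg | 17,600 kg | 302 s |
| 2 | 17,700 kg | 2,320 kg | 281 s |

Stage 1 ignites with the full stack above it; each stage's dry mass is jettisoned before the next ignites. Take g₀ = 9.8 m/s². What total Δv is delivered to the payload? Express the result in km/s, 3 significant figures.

Ignition mass of stage 1 = 112,000+17,600 + 17,700+2,320 + 3,700 = 153,320 kg.
Stage 1: m₀ = 153,320 kg, m_f = 153,320 − 112,000 = 41,320 kg; Δv = 302×9.8×ln(3.711) = 2959.6×1.3112 ≈ 3881 m/s.
Stage 2: m₀ = 23,720 kg, m_f = 23,720 − 17,700 = 6,020 kg; Δv = 281×9.8×ln(3.94) = 2753.8×1.3712 ≈ 3776 m/s.
Total Δv = 3881 + 3776 = 7657 m/s.

Δv ≈ 7.66 km/s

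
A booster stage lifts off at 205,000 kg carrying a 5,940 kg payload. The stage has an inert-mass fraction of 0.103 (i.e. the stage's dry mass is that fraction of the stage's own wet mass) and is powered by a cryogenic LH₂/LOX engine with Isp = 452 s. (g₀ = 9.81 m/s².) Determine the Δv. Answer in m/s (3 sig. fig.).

Δv ≈ 9080 m/s

Stage wet mass = m₀ − payload = 205,000 − 5,940 = 199,060 kg.
Stage dry mass = ε × stage wet mass = 0.103 × 199,060 = 20,503.2 kg.
Burnout mass m_f = stage dry + payload = 20,503.2 + 5,940 = 26,443.2 kg.
v_e = Isp · g₀ = 452 × 9.81 = 4434.1 m/s.
By the Tsiolkovsky rocket equation, Δv = v_e · ln(205,000/26,443.2) = 4434.1 × ln(7.752) = 4434.1 × 2.0480 ≈ 9081 m/s.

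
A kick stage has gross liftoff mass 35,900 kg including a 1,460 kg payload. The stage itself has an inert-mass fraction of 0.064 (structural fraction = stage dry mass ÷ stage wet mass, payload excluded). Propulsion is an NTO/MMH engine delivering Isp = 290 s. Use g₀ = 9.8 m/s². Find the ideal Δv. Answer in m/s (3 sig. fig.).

Δv ≈ 6490 m/s

Stage wet mass = m₀ − payload = 35,900 − 1,460 = 34,440 kg.
Stage dry mass = ε × stage wet mass = 0.064 × 34,440 = 2,204.16 kg.
Burnout mass m_f = stage dry + payload = 2,204.16 + 1,460 = 3,664.16 kg.
v_e = Isp · g₀ = 290 × 9.8 = 2842.0 m/s.
From the ideal rocket equation, Δv = v_e · ln(35,900/3,664.16) = 2842.0 × ln(9.798) = 2842.0 × 2.2821 ≈ 6486 m/s.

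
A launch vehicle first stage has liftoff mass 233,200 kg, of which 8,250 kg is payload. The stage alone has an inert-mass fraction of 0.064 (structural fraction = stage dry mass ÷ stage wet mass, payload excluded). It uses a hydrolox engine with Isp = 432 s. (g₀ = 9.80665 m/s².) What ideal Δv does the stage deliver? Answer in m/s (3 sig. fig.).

Δv ≈ 9880 m/s

Stage wet mass = m₀ − payload = 233,200 − 8,250 = 224,950 kg.
Stage dry mass = ε × stage wet mass = 0.064 × 224,950 = 14,396.8 kg.
Burnout mass m_f = stage dry + payload = 14,396.8 + 8,250 = 22,646.8 kg.
v_e = Isp · g₀ = 432 × 9.80665 = 4236.5 m/s.
By the Tsiolkovsky rocket equation, Δv = v_e · ln(233,200/22,646.8) = 4236.5 × ln(10.3) = 4236.5 × 2.3319 ≈ 9879 m/s.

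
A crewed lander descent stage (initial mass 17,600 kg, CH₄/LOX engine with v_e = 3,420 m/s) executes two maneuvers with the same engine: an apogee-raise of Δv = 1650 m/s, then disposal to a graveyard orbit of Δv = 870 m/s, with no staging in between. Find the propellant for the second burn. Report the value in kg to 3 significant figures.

propellant for the second burn ≈ 2440 kg

After the first burn: m = 17600 × exp(−1650/3420.0) = 17600 × 0.61727 = 10,864 kg.
After the second burn: m = 10,864 × exp(−870/3420.0) = 10,864 × 0.77539 = 8,423.84 kg.
Second-burn propellant = 10,864 − 8,423.84 = 2,440.16 kg.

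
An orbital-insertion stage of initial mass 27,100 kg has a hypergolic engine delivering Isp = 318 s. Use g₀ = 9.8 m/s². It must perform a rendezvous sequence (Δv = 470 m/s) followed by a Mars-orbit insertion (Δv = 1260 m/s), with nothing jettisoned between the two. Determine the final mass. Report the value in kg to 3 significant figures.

final mass ≈ 15600 kg

v_e = Isp · g₀ = 318 × 9.8 = 3116.4 m/s.
After the first burn: m = 27100 × exp(−470/3116.4) = 27100 × 0.86001 = 23,306.3 kg.
After the second burn: m = 23,306.3 × exp(−1260/3116.4) = 23,306.3 × 0.66744 = 15,555.6 kg.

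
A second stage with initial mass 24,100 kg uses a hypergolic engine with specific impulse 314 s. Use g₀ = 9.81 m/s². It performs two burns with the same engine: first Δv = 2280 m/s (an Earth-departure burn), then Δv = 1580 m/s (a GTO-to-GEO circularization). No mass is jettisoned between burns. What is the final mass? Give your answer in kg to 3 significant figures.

final mass ≈ 6880 kg

v_e = Isp · g₀ = 314 × 9.81 = 3080.3 m/s.
After the first burn: m = 24100 × exp(−2280/3080.3) = 24100 × 0.47703 = 11,496.4 kg.
After the second burn: m = 11,496.4 × exp(−1580/3080.3) = 11,496.4 × 0.59874 = 6,883.35 kg.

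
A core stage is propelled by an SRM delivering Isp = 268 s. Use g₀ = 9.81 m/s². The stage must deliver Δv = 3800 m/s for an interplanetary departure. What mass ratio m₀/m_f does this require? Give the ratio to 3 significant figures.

v_e = Isp · g₀ = 268 × 9.81 = 2629.1 m/s.
m₀/m_f = exp(Δv / v_e) = exp(3800 / 2629.1) = exp(1.4454) = 4.2434.

mass ratio ≈ 4.24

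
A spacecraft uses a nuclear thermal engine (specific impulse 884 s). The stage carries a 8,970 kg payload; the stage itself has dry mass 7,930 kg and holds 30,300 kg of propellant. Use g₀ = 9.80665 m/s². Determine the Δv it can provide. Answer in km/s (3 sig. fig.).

v_e = Isp · g₀ = 884 × 9.80665 = 8669.1 m/s.
m₀ = payload + dry + propellant = 8,970 + 7,930 + 30,300 = 47,200 kg.
m_f = payload + dry = 8,970 + 7,930 = 16,900 kg.
From the ideal rocket equation, Δv = v_e · ln(m₀/m_f) = 8669.1 × ln(2.793) = 8669.1 × 1.0271 ≈ 8903.8 m/s.

Δv ≈ 8.90 km/s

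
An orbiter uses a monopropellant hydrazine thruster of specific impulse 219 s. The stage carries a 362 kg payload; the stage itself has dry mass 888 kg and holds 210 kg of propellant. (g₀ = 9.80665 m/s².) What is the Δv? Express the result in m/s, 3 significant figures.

Δv ≈ 334 m/s

v_e = Isp · g₀ = 219 × 9.80665 = 2147.7 m/s.
m₀ = payload + dry + propellant = 362 + 888 + 210 = 1,460 kg.
m_f = payload + dry = 362 + 888 = 1,250 kg.
Δv = v_e · ln(m₀/m_f) = 2147.7 × ln(1.168) = 2147.7 × 0.1553 ≈ 333.5 m/s.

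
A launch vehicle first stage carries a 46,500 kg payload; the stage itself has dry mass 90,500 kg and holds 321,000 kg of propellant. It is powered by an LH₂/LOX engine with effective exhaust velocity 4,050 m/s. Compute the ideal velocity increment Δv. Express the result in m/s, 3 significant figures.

m₀ = payload + dry + propellant = 46,500 + 90,500 + 321,000 = 458,000 kg.
m_f = payload + dry = 46,500 + 90,500 = 137,000 kg.
Δv = v_e · ln(m₀/m_f) = 4050.0 × ln(3.343) = 4050.0 × 1.2069 ≈ 4887.9 m/s.

Δv ≈ 4890 m/s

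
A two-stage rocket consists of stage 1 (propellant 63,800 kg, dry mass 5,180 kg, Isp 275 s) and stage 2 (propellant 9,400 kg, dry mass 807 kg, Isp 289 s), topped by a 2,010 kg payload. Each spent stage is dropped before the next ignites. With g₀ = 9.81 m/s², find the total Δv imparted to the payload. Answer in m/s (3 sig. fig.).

Δv ≈ 8320 m/s

Ignition mass of stage 1 = 63,800+5,180 + 9,400+807 + 2,010 = 81,197 kg.
Stage 1: m₀ = 81,197 kg, m_f = 81,197 − 63,800 = 17,397 kg; Δv = 275×9.81×ln(4.667) = 2697.8×1.5406 ≈ 4156 m/s.
Stage 2: m₀ = 12,217 kg, m_f = 12,217 − 9,400 = 2,817 kg; Δv = 289×9.81×ln(4.337) = 2835.1×1.4672 ≈ 4160 m/s.
Total Δv = 4156 + 4160 = 8316 m/s.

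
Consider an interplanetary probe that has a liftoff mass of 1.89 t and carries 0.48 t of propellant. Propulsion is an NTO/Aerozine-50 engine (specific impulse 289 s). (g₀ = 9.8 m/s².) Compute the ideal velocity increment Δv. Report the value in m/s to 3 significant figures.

v_e = Isp · g₀ = 289 × 9.8 = 2832.2 m/s.
m_f = m₀ − m_prop = 1.89 − 0.48 = 1.41 t.
Δv = v_e · ln(m₀/m_f) = 2832.2 × ln(1.34) = 2832.2 × 0.2930 ≈ 829.8 m/s.

Δv ≈ 830 m/s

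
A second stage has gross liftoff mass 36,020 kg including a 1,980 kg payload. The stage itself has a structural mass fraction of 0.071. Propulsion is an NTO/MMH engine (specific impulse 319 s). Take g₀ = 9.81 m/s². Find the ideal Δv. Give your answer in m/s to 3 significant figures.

Δv ≈ 6580 m/s

Stage wet mass = m₀ − payload = 36,020 − 1,980 = 34,040 kg.
Stage dry mass = ε × stage wet mass = 0.071 × 34,040 = 2,416.84 kg.
Burnout mass m_f = stage dry + payload = 2,416.84 + 1,980 = 4,396.84 kg.
v_e = Isp · g₀ = 319 × 9.81 = 3129.4 m/s.
From the ideal rocket equation, Δv = v_e · ln(36,020/4,396.84) = 3129.4 × ln(8.192) = 3129.4 × 2.1032 ≈ 6582 m/s.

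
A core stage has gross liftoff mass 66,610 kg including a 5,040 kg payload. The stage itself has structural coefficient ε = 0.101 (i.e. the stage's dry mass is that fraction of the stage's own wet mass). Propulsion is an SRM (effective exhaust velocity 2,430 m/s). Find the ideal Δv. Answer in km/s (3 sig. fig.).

Δv ≈ 4.32 km/s

Stage wet mass = m₀ − payload = 66,610 − 5,040 = 61,570 kg.
Stage dry mass = ε × stage wet mass = 0.101 × 61,570 = 6,218.57 kg.
Burnout mass m_f = stage dry + payload = 6,218.57 + 5,040 = 11,258.57 kg.
Using Δv = v_e ln(m₀/m_f): Δv = v_e · ln(66,610/11,258.57) = 2430.0 × ln(5.916) = 2430.0 × 1.7777 ≈ 4320 m/s.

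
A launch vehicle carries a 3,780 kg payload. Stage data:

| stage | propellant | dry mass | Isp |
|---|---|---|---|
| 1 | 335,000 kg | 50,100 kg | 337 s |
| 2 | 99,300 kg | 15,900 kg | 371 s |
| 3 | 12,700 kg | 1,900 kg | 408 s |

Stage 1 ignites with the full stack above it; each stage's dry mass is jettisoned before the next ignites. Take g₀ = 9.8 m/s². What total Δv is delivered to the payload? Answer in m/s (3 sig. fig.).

Ignition mass of stage 1 = 335,000+50,100 + 99,300+15,900 + 12,700+1,900 + 3,780 = 518,680 kg.
Stage 1: m₀ = 518,680 kg, m_f = 518,680 − 335,000 = 183,680 kg; Δv = 337×9.8×ln(2.824) = 3302.6×1.0381 ≈ 3428 m/s.
Stage 2: m₀ = 133,580 kg, m_f = 133,580 − 99,300 = 34,280 kg; Δv = 371×9.8×ln(3.897) = 3635.8×1.3601 ≈ 4945 m/s.
Stage 3: m₀ = 18,380 kg, m_f = 18,380 − 12,700 = 5,680 kg; Δv = 408×9.8×ln(3.236) = 3998.4×1.1743 ≈ 4695 m/s.
Total Δv = 3428 + 4945 + 4695 = 13068 m/s.

Δv ≈ 13100 m/s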